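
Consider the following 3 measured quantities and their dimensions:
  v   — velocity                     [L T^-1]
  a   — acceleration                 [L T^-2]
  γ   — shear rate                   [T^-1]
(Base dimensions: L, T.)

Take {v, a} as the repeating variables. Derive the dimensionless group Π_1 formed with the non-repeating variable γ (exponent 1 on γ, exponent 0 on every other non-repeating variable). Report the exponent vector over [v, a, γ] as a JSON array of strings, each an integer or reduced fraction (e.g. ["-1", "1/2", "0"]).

["1", "-1", "1"]

Exponent matrix [L,T] × [v,a,γ]:
  L: [ 1  1  0]
  T: [-1 -2 -1]
RREF → pivots at {v,a} ⇒ r = 2
Pivot set = {v,a}, free = {γ}
RREF:
  r0: [   1    0   -1]
  r1: [   0    1    1]
Fix exponent of γ at 1; solve each RREF row for its pivot's exponent:
  r0: exp(v) + (-1)·1 = 0 ⇒ exp(v) = 1
  r1: exp(a) + (1)·1 = 0 ⇒ exp(a) = -1
Π_1 = v · a^-1 · γ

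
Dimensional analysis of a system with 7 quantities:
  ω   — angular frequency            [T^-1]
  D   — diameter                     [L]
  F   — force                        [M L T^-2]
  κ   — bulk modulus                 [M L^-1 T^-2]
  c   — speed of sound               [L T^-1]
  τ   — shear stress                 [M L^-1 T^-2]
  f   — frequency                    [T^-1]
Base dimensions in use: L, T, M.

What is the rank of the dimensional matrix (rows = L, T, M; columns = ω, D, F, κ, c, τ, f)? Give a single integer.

Dimensional matrix (L×T×M by ω×D×F×κ×c×τ×f):
  L: [ 0  1  1 -1  1 -1  0]
  T: [-1  0 -2 -2 -1 -2 -1]
  M: [ 0  0  1  1  0  1  0]
RREF → pivots at {ω,D,F} ⇒ r = 3

3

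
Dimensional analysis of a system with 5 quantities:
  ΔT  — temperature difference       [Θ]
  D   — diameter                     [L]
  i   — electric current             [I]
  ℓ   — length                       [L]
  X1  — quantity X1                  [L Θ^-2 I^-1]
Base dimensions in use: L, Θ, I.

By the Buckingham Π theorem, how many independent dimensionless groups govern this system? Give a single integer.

Write exponents as rows L,Θ,I / cols ΔT,D,i,ℓ,X1:
  L: [ 0  1  0  1  1]
  Θ: [ 1  0  0  0 -2]
  I: [ 0  0  1  0 -1]
Row reduction gives pivot columns ΔT,D,i; rank = 3
Π count = n − r = 5 − 3 = 2

2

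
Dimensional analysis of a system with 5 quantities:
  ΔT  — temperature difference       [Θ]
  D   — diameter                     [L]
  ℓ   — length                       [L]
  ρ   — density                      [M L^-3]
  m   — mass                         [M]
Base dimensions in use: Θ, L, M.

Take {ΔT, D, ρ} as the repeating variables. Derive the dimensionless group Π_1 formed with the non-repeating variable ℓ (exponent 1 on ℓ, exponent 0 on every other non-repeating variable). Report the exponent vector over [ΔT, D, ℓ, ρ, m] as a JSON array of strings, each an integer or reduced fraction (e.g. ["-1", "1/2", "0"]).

Write exponents as rows Θ,L,M / cols ΔT,D,ℓ,ρ,m:
  Θ: [ 1  0  0  0  0]
  L: [ 0  1  1 -3  0]
  M: [ 0  0  0  1  1]
Echelon form has 3 nonzero rows (pivots: ΔT,D,ρ)
Repeat: ΔT,D,ρ; free: ℓ,m
RREF:
  r0: [   1    0    0    0    0]
  r1: [   0    1    1    0    3]
  r2: [   0    0    0    1    1]
Fix exponent of ℓ at 1, m at 0; solve each RREF row for its pivot's exponent:
  r0: exp(ΔT) + (0)·1 = 0 ⇒ exp(ΔT) = 0
  r1: exp(D) + (1)·1 = 0 ⇒ exp(D) = -1
  r2: exp(ρ) + (0)·1 = 0 ⇒ exp(ρ) = 0
Π_1 = D^-1 · ℓ

["0", "-1", "1", "0", "0"]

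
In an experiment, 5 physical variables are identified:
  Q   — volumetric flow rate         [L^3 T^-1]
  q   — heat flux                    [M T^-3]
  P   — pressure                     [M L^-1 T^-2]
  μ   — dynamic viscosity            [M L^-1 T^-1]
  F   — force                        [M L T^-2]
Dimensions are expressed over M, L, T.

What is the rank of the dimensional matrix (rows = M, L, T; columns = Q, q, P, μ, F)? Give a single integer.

3

Dimensional matrix (M×L×T by Q×q×P×μ×F):
  M: [ 0  1  1  1  1]
  L: [ 3  0 -1 -1  1]
  T: [-1 -3 -2 -1 -2]
Echelon form has 3 nonzero rows (pivots: Q,q,P)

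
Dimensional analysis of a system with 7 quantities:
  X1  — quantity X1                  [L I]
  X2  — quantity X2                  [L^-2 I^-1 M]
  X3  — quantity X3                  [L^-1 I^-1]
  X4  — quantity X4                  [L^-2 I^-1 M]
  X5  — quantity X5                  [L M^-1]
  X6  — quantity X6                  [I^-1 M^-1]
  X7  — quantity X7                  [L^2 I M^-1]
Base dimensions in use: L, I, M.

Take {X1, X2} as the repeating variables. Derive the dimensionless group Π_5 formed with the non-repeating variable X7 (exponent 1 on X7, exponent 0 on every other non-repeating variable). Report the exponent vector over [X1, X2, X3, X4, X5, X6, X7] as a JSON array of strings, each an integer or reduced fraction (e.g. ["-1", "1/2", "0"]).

["0", "1", "0", "0", "0", "0", "1"]

Write exponents as rows L,I,M / cols X1,X2,X3,X4,X5,X6,X7:
  L: [ 1 -2 -1 -2  1  0  2]
  I: [ 1 -1 -1 -1  0 -1  1]
  M: [ 0  1  0  1 -1 -1 -1]
Row reduction gives pivot columns X1,X2; rank = 2
Pivot set = {X1,X2}, free = {X3,X4,X5,X6,X7}
RREF:
  r0: [   1    0   -1    0   -1   -2    0]
  r1: [   0    1    0    1   -1   -1   -1]
  r2: [   0    0    0    0    0    0    0]
Fix exponent of X7 at 1, X3 at 0, X4 at 0, X5 at 0, X6 at 0; solve each RREF row for its pivot's exponent:
  r0: exp(X1) + (0)·1 = 0 ⇒ exp(X1) = 0
  r1: exp(X2) + (-1)·1 = 0 ⇒ exp(X2) = 1
Π_5 = X2 · X7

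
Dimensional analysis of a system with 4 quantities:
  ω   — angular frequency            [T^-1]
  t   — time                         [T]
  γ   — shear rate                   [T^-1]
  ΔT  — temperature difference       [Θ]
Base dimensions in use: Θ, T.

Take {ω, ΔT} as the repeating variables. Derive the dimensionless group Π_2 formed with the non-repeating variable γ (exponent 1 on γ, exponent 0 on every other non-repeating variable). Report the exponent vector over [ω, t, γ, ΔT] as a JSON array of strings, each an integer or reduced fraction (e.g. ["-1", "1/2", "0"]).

Exponent matrix [Θ,T] × [ω,t,γ,ΔT]:
  Θ: [ 0  0  0  1]
  T: [-1  1 -1  0]
RREF → pivots at {ω,ΔT} ⇒ r = 2
Pivot set = {ω,ΔT}, free = {t,γ}
RREF:
  r0: [   1   -1    1    0]
  r1: [   0    0    0    1]
Fix exponent of γ at 1, t at 0; solve each RREF row for its pivot's exponent:
  r0: exp(ω) + (1)·1 = 0 ⇒ exp(ω) = -1
  r1: exp(ΔT) + (0)·1 = 0 ⇒ exp(ΔT) = 0
Π_2 = ω^-1 · γ

["-1", "0", "1", "0"]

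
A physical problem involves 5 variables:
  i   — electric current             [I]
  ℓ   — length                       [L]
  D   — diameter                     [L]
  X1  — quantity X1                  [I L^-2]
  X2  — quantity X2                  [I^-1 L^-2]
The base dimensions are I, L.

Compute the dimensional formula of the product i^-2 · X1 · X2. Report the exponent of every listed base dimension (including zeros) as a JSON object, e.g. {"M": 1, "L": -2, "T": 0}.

Dimensional matrix (I×L by i×ℓ×D×X1×X2):
  I: [ 1  0  0  1 -1]
  L: [ 0  1  1 -2 -2]
  [I]: (-2)·1+(1)·1+(1)·-1 = -2
  [L]: (-2)·0+(1)·-2+(1)·-2 = -4
⇒ I^-2 L^-4

{"I": -2, "L": -4}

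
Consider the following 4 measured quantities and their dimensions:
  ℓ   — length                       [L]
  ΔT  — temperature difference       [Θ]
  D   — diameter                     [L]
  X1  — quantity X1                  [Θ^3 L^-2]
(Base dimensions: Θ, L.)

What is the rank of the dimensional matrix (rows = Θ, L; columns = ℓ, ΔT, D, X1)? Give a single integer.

2

Dimensional matrix (Θ×L by ℓ×ΔT×D×X1):
  Θ: [ 0  1  0  3]
  L: [ 1  0  1 -2]
Echelon form has 2 nonzero rows (pivots: ℓ,ΔT)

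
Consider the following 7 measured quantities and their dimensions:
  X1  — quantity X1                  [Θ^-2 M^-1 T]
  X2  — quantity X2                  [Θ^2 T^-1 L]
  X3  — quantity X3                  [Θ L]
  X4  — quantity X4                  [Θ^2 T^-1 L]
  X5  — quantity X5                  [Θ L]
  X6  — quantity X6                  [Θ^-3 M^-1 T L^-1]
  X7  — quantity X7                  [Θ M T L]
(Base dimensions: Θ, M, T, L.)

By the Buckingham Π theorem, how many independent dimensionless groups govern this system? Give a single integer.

4

Dimensional matrix (Θ×M×T×L by X1×X2×X3×X4×X5×X6×X7):
  Θ: [-2  2  1  2  1 -3  1]
  M: [-1  0  0  0  0 -1  1]
  T: [ 1 -1  0 -1  0  1  1]
  L: [ 0  1  1  1  1 -1  1]
RREF → pivots at {X1,X2,X3} ⇒ r = 3
7 vars − rank 3 = 4 Π groups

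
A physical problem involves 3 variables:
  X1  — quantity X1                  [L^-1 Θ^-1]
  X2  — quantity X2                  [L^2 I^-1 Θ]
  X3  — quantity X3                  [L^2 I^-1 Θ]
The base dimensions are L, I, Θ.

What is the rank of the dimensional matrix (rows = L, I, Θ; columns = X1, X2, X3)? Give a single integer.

Write exponents as rows L,I,Θ / cols X1,X2,X3:
  L: [-1  2  2]
  I: [ 0 -1 -1]
  Θ: [-1  1  1]
Echelon form has 2 nonzero rows (pivots: X1,X2)

2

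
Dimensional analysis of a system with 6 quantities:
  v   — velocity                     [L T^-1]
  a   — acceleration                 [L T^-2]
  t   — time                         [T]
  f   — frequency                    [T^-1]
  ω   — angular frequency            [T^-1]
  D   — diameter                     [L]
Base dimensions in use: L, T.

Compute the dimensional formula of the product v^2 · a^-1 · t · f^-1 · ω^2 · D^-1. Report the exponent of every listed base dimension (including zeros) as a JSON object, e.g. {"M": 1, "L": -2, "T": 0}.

{"L": 0, "T": 0}

Write exponents as rows L,T / cols v,a,t,f,ω,D:
  L: [ 1  1  0  0  0  1]
  T: [-1 -2  1 -1 -1  0]
  [L]: (2)·1+(-1)·1+(1)·0+(-1)·0+(2)·0+(-1)·1 = 0
  [T]: (2)·-1+(-1)·-2+(1)·1+(-1)·-1+(2)·-1+(-1)·0 = 0
⇒ 1 (dimensionless)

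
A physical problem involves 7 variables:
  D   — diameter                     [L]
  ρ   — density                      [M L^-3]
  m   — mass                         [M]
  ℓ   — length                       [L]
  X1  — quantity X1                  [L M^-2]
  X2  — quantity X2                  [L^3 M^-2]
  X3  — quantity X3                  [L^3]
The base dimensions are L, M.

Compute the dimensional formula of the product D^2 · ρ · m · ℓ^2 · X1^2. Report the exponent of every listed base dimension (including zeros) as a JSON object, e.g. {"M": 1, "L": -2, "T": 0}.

Dimensional matrix (L×M by D×ρ×m×ℓ×X1×X2×X3):
  L: [ 1 -3  0  1  1  3  3]
  M: [ 0  1  1  0 -2 -2  0]
  [L]: (2)·1+(1)·-3+(1)·0+(2)·1+(2)·1 = 3
  [M]: (2)·0+(1)·1+(1)·1+(2)·0+(2)·-2 = -2
⇒ L^3 M^-2

{"L": 3, "M": -2}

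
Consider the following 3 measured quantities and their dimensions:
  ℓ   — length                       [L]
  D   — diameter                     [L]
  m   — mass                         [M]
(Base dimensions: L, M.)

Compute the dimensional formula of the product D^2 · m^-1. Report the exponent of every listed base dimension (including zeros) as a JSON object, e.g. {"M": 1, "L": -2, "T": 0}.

Dimensional matrix (L×M by ℓ×D×m):
  L: [ 1  1  0]
  M: [ 0  0  1]
  [L]: (2)·1+(-1)·0 = 2
  [M]: (2)·0+(-1)·1 = -1
⇒ L^2 M^-1

{"L": 2, "M": -1}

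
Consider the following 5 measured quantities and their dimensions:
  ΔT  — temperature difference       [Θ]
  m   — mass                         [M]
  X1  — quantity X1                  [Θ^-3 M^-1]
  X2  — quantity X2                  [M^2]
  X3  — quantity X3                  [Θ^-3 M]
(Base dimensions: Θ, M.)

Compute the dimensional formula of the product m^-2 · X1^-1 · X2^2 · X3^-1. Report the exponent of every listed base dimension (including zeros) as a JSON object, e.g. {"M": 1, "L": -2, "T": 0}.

Write exponents as rows Θ,M / cols ΔT,m,X1,X2,X3:
  Θ: [ 1  0 -3  0 -3]
  M: [ 0  1 -1  2  1]
  [Θ]: (-2)·0+(-1)·-3+(2)·0+(-1)·-3 = 6
  [M]: (-2)·1+(-1)·-1+(2)·2+(-1)·1 = 2
⇒ Θ^6 M^2

{"Θ": 6, "M": 2}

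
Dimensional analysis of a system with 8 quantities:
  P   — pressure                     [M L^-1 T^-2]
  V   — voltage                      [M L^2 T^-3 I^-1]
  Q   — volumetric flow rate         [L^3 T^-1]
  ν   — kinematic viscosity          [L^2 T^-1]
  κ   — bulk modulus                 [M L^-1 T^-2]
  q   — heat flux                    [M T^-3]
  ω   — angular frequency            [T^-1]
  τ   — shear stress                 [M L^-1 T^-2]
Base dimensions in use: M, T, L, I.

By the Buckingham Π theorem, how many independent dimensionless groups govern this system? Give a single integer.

4

Dimensional matrix (M×T×L×I by P×V×Q×ν×κ×q×ω×τ):
  M: [ 1  1  0  0  1  1  0  1]
  T: [-2 -3 -1 -1 -2 -3 -1 -2]
  L: [-1  2  3  2 -1  0  0 -1]
  I: [ 0 -1  0  0  0  0  0  0]
Row reduction gives pivot columns P,V,Q,ν; rank = 4
n=8, r=4 ⇒ 4 dimensionless groups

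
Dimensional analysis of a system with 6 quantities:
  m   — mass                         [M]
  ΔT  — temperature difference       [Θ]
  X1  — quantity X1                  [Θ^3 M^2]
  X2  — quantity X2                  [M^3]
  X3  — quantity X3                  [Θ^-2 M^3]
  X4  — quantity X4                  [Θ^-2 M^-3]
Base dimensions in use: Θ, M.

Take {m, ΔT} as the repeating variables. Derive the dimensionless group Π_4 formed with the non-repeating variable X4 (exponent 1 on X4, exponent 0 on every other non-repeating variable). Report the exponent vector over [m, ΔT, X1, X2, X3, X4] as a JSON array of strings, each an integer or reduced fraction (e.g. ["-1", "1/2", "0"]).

Write exponents as rows Θ,M / cols m,ΔT,X1,X2,X3,X4:
  Θ: [ 0  1  3  0 -2 -2]
  M: [ 1  0  2  3  3 -3]
Echelon form has 2 nonzero rows (pivots: m,ΔT)
Repeat: m,ΔT; free: X1,X2,X3,X4
RREF:
  r0: [   1    0    2    3    3   -3]
  r1: [   0    1    3    0   -2   -2]
Fix exponent of X4 at 1, X1 at 0, X2 at 0, X3 at 0; solve each RREF row for its pivot's exponent:
  r0: exp(m) + (-3)·1 = 0 ⇒ exp(m) = 3
  r1: exp(ΔT) + (-2)·1 = 0 ⇒ exp(ΔT) = 2
Π_4 = m^3 · ΔT^2 · X4

["3", "2", "0", "0", "0", "1"]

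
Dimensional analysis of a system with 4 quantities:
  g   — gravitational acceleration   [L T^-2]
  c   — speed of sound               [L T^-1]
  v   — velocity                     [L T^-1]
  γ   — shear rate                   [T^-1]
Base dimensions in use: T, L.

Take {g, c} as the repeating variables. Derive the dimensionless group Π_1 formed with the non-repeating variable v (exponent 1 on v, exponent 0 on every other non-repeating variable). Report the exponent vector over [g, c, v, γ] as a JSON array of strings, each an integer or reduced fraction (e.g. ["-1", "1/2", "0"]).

Exponent matrix [T,L] × [g,c,v,γ]:
  T: [-2 -1 -1 -1]
  L: [ 1  1  1  0]
RREF → pivots at {g,c} ⇒ r = 2
Pivot set = {g,c}, free = {v,γ}
RREF:
  r0: [   1    0    0    1]
  r1: [   0    1    1   -1]
Fix exponent of v at 1, γ at 0; solve each RREF row for its pivot's exponent:
  r0: exp(g) + (0)·1 = 0 ⇒ exp(g) = 0
  r1: exp(c) + (1)·1 = 0 ⇒ exp(c) = -1
Π_1 = c^-1 · v

["0", "-1", "1", "0"]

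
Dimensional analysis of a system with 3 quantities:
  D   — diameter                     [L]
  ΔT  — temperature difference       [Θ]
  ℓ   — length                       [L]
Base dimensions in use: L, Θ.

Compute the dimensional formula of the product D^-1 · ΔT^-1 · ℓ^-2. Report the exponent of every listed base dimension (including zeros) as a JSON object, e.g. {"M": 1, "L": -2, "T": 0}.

{"L": -3, "Θ": -1}

Dimensional matrix (L×Θ by D×ΔT×ℓ):
  L: [ 1  0  1]
  Θ: [ 0  1  0]
  [L]: (-1)·1+(-1)·0+(-2)·1 = -3
  [Θ]: (-1)·0+(-1)·1+(-2)·0 = -1
⇒ L^-3 Θ^-1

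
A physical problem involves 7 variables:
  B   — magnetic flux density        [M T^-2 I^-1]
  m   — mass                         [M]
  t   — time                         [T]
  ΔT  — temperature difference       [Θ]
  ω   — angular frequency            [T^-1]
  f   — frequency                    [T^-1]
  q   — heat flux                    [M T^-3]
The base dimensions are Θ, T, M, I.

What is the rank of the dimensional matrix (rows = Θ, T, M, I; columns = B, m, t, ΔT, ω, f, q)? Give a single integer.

4

Exponent matrix [Θ,T,M,I] × [B,m,t,ΔT,ω,f,q]:
  Θ: [ 0  0  0  1  0  0  0]
  T: [-2  0  1  0 -1 -1 -3]
  M: [ 1  1  0  0  0  0  1]
  I: [-1  0  0  0  0  0  0]
RREF → pivots at {B,m,t,ΔT} ⇒ r = 4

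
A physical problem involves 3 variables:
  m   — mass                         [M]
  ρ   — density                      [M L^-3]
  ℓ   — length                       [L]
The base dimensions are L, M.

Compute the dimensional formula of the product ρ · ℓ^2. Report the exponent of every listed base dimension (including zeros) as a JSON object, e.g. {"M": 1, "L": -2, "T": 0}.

Write exponents as rows L,M / cols m,ρ,ℓ:
  L: [ 0 -3  1]
  M: [ 1  1  0]
  [L]: (1)·-3+(2)·1 = -1
  [M]: (1)·1+(2)·0 = 1
⇒ L^-1 M

{"L": -1, "M": 1}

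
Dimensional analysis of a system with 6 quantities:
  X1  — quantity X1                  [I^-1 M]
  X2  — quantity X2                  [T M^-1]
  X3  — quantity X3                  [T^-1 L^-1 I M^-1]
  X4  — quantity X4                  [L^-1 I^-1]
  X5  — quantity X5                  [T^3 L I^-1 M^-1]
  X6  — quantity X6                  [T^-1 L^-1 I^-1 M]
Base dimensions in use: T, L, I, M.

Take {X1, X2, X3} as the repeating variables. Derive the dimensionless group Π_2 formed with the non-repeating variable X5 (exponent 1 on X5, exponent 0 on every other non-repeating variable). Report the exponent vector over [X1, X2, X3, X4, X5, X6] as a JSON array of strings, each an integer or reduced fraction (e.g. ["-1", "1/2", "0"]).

Write exponents as rows T,L,I,M / cols X1,X2,X3,X4,X5,X6:
  T: [ 0  1 -1  0  3 -1]
  L: [ 0  0 -1 -1  1 -1]
  I: [-1  0  1 -1 -1 -1]
  M: [ 1 -1 -1  0 -1  1]
Row reduction gives pivot columns X1,X2,X3; rank = 3
Repeat: X1,X2,X3; free: X4,X5,X6
RREF:
  r0: [   1    0    0    2    0    2]
  r1: [   0    1    0    1    2    0]
  r2: [   0    0    1    1   -1    1]
  r3: [   0    0    0    0    0    0]
Fix exponent of X5 at 1, X4 at 0, X6 at 0; solve each RREF row for its pivot's exponent:
  r0: exp(X1) + (0)·1 = 0 ⇒ exp(X1) = 0
  r1: exp(X2) + (2)·1 = 0 ⇒ exp(X2) = -2
  r2: exp(X3) + (-1)·1 = 0 ⇒ exp(X3) = 1
Π_2 = X2^-2 · X3 · X5

["0", "-2", "1", "0", "1", "0"]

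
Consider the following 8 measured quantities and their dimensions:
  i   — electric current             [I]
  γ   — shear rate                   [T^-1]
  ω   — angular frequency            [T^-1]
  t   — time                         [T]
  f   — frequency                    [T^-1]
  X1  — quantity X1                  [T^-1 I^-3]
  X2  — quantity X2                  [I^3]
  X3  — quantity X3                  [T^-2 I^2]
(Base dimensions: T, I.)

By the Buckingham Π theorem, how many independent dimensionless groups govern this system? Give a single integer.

Write exponents as rows T,I / cols i,γ,ω,t,f,X1,X2,X3:
  T: [ 0 -1 -1  1 -1 -1  0 -2]
  I: [ 1  0  0  0  0 -3  3  2]
RREF → pivots at {i,γ} ⇒ r = 2
n=8, r=2 ⇒ 6 dimensionless groups

6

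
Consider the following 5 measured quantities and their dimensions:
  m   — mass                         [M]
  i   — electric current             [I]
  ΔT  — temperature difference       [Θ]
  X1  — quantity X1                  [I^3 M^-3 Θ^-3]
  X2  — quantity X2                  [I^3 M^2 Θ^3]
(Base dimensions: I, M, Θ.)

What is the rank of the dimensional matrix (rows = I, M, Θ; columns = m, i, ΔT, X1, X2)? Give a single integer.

Dimensional matrix (I×M×Θ by m×i×ΔT×X1×X2):
  I: [ 0  1  0  3  3]
  M: [ 1  0  0 -3  2]
  Θ: [ 0  0  1 -3  3]
RREF → pivots at {m,i,ΔT} ⇒ r = 3

3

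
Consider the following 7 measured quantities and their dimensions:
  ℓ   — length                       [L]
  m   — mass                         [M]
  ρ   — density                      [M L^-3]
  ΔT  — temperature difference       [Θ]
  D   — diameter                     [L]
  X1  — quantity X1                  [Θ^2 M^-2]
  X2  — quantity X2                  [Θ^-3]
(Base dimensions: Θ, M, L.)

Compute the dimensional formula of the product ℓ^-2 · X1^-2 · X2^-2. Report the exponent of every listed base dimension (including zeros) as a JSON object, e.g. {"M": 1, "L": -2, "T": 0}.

Dimensional matrix (Θ×M×L by ℓ×m×ρ×ΔT×D×X1×X2):
  Θ: [ 0  0  0  1  0  2 -3]
  M: [ 0  1  1  0  0 -2  0]
  L: [ 1  0 -3  0  1  0  0]
  [Θ]: (-2)·0+(-2)·2+(-2)·-3 = 2
  [M]: (-2)·0+(-2)·-2+(-2)·0 = 4
  [L]: (-2)·1+(-2)·0+(-2)·0 = -2
⇒ Θ^2 M^4 L^-2

{"Θ": 2, "M": 4, "L": -2}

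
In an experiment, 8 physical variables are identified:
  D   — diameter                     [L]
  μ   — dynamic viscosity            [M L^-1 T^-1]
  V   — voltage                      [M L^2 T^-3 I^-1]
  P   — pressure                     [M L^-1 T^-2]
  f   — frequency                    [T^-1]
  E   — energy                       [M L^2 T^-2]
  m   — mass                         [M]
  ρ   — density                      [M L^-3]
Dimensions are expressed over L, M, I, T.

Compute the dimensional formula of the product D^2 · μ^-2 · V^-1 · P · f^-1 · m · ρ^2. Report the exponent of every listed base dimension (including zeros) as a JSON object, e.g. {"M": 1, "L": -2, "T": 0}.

{"L": -5, "M": 1, "I": 1, "T": 4}

Write exponents as rows L,M,I,T / cols D,μ,V,P,f,E,m,ρ:
  L: [ 1 -1  2 -1  0  2  0 -3]
  M: [ 0  1  1  1  0  1  1  1]
  I: [ 0  0 -1  0  0  0  0  0]
  T: [ 0 -1 -3 -2 -1 -2  0  0]
  [L]: (2)·1+(-2)·-1+(-1)·2+(1)·-1+(-1)·0+(1)·0+(2)·-3 = -5
  [M]: (2)·0+(-2)·1+(-1)·1+(1)·1+(-1)·0+(1)·1+(2)·1 = 1
  [I]: (2)·0+(-2)·0+(-1)·-1+(1)·0+(-1)·0+(1)·0+(2)·0 = 1
  [T]: (2)·0+(-2)·-1+(-1)·-3+(1)·-2+(-1)·-1+(1)·0+(2)·0 = 4
⇒ L^-5 M I T^4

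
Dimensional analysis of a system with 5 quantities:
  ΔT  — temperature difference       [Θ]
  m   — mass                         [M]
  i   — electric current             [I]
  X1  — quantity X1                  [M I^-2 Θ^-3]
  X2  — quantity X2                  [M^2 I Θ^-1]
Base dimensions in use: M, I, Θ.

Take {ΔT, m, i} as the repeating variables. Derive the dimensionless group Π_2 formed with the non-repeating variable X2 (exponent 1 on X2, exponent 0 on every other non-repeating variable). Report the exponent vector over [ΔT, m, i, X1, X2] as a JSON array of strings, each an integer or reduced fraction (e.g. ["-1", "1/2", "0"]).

["1", "-2", "-1", "0", "1"]

Exponent matrix [M,I,Θ] × [ΔT,m,i,X1,X2]:
  M: [ 0  1  0  1  2]
  I: [ 0  0  1 -2  1]
  Θ: [ 1  0  0 -3 -1]
Echelon form has 3 nonzero rows (pivots: ΔT,m,i)
Repeat: ΔT,m,i; free: X1,X2
RREF:
  r0: [   1    0    0   -3   -1]
  r1: [   0    1    0    1    2]
  r2: [   0    0    1   -2    1]
Fix exponent of X2 at 1, X1 at 0; solve each RREF row for its pivot's exponent:
  r0: exp(ΔT) + (-1)·1 = 0 ⇒ exp(ΔT) = 1
  r1: exp(m) + (2)·1 = 0 ⇒ exp(m) = -2
  r2: exp(i) + (1)·1 = 0 ⇒ exp(i) = -1
Π_2 = ΔT · m^-2 · i^-1 · X2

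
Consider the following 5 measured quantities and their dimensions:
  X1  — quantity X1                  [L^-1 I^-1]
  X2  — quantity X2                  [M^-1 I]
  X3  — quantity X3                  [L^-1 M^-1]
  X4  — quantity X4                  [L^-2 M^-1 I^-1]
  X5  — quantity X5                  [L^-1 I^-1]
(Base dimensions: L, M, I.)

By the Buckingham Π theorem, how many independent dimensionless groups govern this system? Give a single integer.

Exponent matrix [L,M,I] × [X1,X2,X3,X4,X5]:
  L: [-1  0 -1 -2 -1]
  M: [ 0 -1 -1 -1  0]
  I: [-1  1  0 -1 -1]
Row reduction gives pivot columns X1,X2; rank = 2
Π count = n − r = 5 − 2 = 3

3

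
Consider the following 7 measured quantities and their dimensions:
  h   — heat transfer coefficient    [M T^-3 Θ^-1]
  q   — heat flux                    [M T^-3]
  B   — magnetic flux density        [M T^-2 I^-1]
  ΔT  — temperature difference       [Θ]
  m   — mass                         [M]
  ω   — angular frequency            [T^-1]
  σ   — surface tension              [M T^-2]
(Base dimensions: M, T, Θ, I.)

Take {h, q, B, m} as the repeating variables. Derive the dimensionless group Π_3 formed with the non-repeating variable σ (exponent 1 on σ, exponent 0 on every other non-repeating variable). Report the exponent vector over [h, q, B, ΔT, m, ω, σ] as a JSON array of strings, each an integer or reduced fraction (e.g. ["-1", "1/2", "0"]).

["0", "-2/3", "0", "0", "-1/3", "0", "1"]

Write exponents as rows M,T,Θ,I / cols h,q,B,ΔT,m,ω,σ:
  M: [ 1  1  1  0  1  0  1]
  T: [-3 -3 -2  0  0 -1 -2]
  Θ: [-1  0  0  1  0  0  0]
  I: [ 0  0 -1  0  0  0  0]
RREF → pivots at {h,q,B,m} ⇒ r = 4
Pivot set = {h,q,B,m}, free = {ΔT,ω,σ}
RREF:
  r0: [   1    0    0   -1    0    0    0]
  r1: [   0    1    0    1    0  1/3  2/3]
  r2: [   0    0    1    0    0    0    0]
  r3: [   0    0    0    0    1 -1/3  1/3]
Fix exponent of σ at 1, ΔT at 0, ω at 0; solve each RREF row for its pivot's exponent:
  r0: exp(h) + (0)·1 = 0 ⇒ exp(h) = 0
  r1: exp(q) + (2/3)·1 = 0 ⇒ exp(q) = -2/3
  r2: exp(B) + (0)·1 = 0 ⇒ exp(B) = 0
  r3: exp(m) + (1/3)·1 = 0 ⇒ exp(m) = -1/3
Π_3 = q^(-2/3) · m^(-1/3) · σ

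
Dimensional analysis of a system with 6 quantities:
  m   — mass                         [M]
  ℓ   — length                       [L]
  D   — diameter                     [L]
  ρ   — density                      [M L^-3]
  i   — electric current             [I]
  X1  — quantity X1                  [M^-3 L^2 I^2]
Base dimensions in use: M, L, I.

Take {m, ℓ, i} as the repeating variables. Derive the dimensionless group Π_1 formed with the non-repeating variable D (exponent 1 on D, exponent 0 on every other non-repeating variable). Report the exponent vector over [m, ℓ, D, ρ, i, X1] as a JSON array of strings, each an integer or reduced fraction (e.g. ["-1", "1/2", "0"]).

["0", "-1", "1", "0", "0", "0"]

Dimensional matrix (M×L×I by m×ℓ×D×ρ×i×X1):
  M: [ 1  0  0  1  0 -3]
  L: [ 0  1  1 -3  0  2]
  I: [ 0  0  0  0  1  2]
RREF → pivots at {m,ℓ,i} ⇒ r = 3
Repeat: m,ℓ,i; free: D,ρ,X1
RREF:
  r0: [   1    0    0    1    0   -3]
  r1: [   0    1    1   -3    0    2]
  r2: [   0    0    0    0    1    2]
Fix exponent of D at 1, ρ at 0, X1 at 0; solve each RREF row for its pivot's exponent:
  r0: exp(m) + (0)·1 = 0 ⇒ exp(m) = 0
  r1: exp(ℓ) + (1)·1 = 0 ⇒ exp(ℓ) = -1
  r2: exp(i) + (0)·1 = 0 ⇒ exp(i) = 0
Π_1 = ℓ^-1 · D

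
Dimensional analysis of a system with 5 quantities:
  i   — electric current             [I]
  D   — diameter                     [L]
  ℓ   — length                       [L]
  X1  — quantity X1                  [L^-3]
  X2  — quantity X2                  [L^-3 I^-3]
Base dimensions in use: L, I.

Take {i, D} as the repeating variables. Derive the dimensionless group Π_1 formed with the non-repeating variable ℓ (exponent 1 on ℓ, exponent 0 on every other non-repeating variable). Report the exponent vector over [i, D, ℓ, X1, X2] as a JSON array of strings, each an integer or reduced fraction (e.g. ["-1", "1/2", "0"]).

Dimensional matrix (L×I by i×D×ℓ×X1×X2):
  L: [ 0  1  1 -3 -3]
  I: [ 1  0  0  0 -3]
Row reduction gives pivot columns i,D; rank = 2
Repeat: i,D; free: ℓ,X1,X2
RREF:
  r0: [   1    0    0    0   -3]
  r1: [   0    1    1   -3   -3]
Fix exponent of ℓ at 1, X1 at 0, X2 at 0; solve each RREF row for its pivot's exponent:
  r0: exp(i) + (0)·1 = 0 ⇒ exp(i) = 0
  r1: exp(D) + (1)·1 = 0 ⇒ exp(D) = -1
Π_1 = D^-1 · ℓ

["0", "-1", "1", "0", "0"]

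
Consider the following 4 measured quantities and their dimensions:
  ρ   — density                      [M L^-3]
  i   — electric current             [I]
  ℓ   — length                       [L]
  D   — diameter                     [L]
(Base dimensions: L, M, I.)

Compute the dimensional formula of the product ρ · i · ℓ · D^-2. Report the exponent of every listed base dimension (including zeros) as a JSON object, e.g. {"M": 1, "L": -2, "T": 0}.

Exponent matrix [L,M,I] × [ρ,i,ℓ,D]:
  L: [-3  0  1  1]
  M: [ 1  0  0  0]
  I: [ 0  1  0  0]
  [L]: (1)·-3+(1)·0+(1)·1+(-2)·1 = -4
  [M]: (1)·1+(1)·0+(1)·0+(-2)·0 = 1
  [I]: (1)·0+(1)·1+(1)·0+(-2)·0 = 1
⇒ L^-4 M I

{"L": -4, "M": 1, "I": 1}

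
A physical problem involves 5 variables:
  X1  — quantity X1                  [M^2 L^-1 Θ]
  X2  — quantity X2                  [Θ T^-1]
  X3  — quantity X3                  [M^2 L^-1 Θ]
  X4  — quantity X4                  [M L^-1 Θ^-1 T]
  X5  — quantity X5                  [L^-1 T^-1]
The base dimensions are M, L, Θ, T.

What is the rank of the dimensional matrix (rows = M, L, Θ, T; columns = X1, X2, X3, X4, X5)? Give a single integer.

Dimensional matrix (M×L×Θ×T by X1×X2×X3×X4×X5):
  M: [ 2  0  2  1  0]
  L: [-1  0 -1 -1 -1]
  Θ: [ 1  1  1 -1  0]
  T: [ 0 -1  0  1 -1]
Echelon form has 3 nonzero rows (pivots: X1,X2,X4)

3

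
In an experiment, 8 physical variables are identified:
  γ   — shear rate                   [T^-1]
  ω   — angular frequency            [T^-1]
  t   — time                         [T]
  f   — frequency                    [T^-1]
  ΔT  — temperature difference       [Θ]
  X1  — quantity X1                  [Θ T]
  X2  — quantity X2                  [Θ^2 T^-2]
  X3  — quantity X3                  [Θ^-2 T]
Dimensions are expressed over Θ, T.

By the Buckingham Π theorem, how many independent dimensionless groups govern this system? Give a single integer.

Exponent matrix [Θ,T] × [γ,ω,t,f,ΔT,X1,X2,X3]:
  Θ: [ 0  0  0  0  1  1  2 -2]
  T: [-1 -1  1 -1  0  1 -2  1]
Row reduction gives pivot columns γ,ΔT; rank = 2
8 vars − rank 2 = 6 Π groups

6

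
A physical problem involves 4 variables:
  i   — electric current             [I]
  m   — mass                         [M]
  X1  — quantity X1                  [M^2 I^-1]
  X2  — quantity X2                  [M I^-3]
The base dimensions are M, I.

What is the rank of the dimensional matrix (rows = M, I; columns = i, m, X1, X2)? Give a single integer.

Write exponents as rows M,I / cols i,m,X1,X2:
  M: [ 0  1  2  1]
  I: [ 1  0 -1 -3]
Echelon form has 2 nonzero rows (pivots: i,m)

2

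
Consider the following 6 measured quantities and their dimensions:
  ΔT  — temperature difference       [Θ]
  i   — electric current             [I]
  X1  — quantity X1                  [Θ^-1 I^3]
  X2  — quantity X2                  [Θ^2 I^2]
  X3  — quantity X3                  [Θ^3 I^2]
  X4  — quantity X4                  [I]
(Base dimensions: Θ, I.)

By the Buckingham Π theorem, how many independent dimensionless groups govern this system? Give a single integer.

4

Dimensional matrix (Θ×I by ΔT×i×X1×X2×X3×X4):
  Θ: [ 1  0 -1  2  3  0]
  I: [ 0  1  3  2  2  1]
RREF → pivots at {ΔT,i} ⇒ r = 2
Π count = n − r = 6 − 2 = 4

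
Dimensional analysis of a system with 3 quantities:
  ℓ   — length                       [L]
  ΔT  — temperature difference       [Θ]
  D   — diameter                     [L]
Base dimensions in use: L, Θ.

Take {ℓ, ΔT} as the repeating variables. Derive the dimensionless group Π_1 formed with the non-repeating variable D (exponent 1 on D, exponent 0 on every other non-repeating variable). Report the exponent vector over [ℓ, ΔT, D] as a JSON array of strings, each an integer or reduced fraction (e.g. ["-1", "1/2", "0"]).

Dimensional matrix (L×Θ by ℓ×ΔT×D):
  L: [ 1  0  1]
  Θ: [ 0  1  0]
Row reduction gives pivot columns ℓ,ΔT; rank = 2
Repeat: ℓ,ΔT; free: D
RREF:
  r0: [   1    0    1]
  r1: [   0    1    0]
Fix exponent of D at 1; solve each RREF row for its pivot's exponent:
  r0: exp(ℓ) + (1)·1 = 0 ⇒ exp(ℓ) = -1
  r1: exp(ΔT) + (0)·1 = 0 ⇒ exp(ΔT) = 0
Π_1 = ℓ^-1 · D

["-1", "0", "1"]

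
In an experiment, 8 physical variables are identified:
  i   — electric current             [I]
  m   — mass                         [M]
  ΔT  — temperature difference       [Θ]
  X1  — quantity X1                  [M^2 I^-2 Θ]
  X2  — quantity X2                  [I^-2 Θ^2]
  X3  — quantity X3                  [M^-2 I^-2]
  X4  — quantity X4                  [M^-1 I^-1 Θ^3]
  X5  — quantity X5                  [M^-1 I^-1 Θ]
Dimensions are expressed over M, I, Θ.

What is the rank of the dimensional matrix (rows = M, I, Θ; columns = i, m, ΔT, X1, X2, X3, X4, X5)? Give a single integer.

3

Write exponents as rows M,I,Θ / cols i,m,ΔT,X1,X2,X3,X4,X5:
  M: [ 0  1  0  2  0 -2 -1 -1]
  I: [ 1  0  0 -2 -2 -2 -1 -1]
  Θ: [ 0  0  1  1  2  0  3  1]
RREF → pivots at {i,m,ΔT} ⇒ r = 3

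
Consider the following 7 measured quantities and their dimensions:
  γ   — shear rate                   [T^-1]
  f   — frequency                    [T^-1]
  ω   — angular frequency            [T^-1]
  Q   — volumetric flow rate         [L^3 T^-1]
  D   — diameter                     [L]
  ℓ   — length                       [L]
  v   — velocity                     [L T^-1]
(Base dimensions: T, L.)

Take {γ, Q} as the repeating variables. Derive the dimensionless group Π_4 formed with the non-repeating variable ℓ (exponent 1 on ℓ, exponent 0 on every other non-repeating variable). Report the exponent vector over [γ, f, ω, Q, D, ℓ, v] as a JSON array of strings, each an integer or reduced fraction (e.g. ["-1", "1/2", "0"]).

["1/3", "0", "0", "-1/3", "0", "1", "0"]

Write exponents as rows T,L / cols γ,f,ω,Q,D,ℓ,v:
  T: [-1 -1 -1 -1  0  0 -1]
  L: [ 0  0  0  3  1  1  1]
Row reduction gives pivot columns γ,Q; rank = 2
Pivot set = {γ,Q}, free = {f,ω,D,ℓ,v}
RREF:
  r0: [   1    1    1    0 -1/3 -1/3  2/3]
  r1: [   0    0    0    1  1/3  1/3  1/3]
Fix exponent of ℓ at 1, f at 0, ω at 0, D at 0, v at 0; solve each RREF row for its pivot's exponent:
  r0: exp(γ) + (-1/3)·1 = 0 ⇒ exp(γ) = 1/3
  r1: exp(Q) + (1/3)·1 = 0 ⇒ exp(Q) = -1/3
Π_4 = γ^(1/3) · Q^(-1/3) · ℓ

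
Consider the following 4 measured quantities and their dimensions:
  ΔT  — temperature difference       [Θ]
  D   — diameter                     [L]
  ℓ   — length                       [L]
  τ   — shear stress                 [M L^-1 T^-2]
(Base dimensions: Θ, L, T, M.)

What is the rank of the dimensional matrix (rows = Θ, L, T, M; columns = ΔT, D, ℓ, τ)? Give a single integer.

3

Write exponents as rows Θ,L,T,M / cols ΔT,D,ℓ,τ:
  Θ: [ 1  0  0  0]
  L: [ 0  1  1 -1]
  T: [ 0  0  0 -2]
  M: [ 0  0  0  1]
RREF → pivots at {ΔT,D,τ} ⇒ r = 3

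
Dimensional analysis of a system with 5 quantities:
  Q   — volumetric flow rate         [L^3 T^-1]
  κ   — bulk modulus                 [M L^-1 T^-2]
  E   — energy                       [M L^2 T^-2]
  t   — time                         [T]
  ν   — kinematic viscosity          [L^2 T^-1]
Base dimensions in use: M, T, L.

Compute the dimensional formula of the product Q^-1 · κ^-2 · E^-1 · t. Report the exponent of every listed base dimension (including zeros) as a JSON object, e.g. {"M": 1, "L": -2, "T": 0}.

{"M": -3, "T": 8, "L": -3}

Dimensional matrix (M×T×L by Q×κ×E×t×ν):
  M: [ 0  1  1  0  0]
  T: [-1 -2 -2  1 -1]
  L: [ 3 -1  2  0  2]
  [M]: (-1)·0+(-2)·1+(-1)·1+(1)·0 = -3
  [T]: (-1)·-1+(-2)·-2+(-1)·-2+(1)·1 = 8
  [L]: (-1)·3+(-2)·-1+(-1)·2+(1)·0 = -3
⇒ M^-3 T^8 L^-3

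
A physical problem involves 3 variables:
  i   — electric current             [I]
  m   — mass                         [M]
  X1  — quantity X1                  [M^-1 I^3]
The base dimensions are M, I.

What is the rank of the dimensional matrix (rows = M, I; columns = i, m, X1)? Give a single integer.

Exponent matrix [M,I] × [i,m,X1]:
  M: [ 0  1 -1]
  I: [ 1  0  3]
RREF → pivots at {i,m} ⇒ r = 2

2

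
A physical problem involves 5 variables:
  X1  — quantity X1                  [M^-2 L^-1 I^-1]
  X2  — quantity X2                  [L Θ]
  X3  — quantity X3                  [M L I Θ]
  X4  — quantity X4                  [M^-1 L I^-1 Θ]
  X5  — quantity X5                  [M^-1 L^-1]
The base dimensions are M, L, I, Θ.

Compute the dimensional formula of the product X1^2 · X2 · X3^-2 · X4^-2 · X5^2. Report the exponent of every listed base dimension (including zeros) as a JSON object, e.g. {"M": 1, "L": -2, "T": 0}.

Write exponents as rows M,L,I,Θ / cols X1,X2,X3,X4,X5:
  M: [-2  0  1 -1 -1]
  L: [-1  1  1  1 -1]
  I: [-1  0  1 -1  0]
  Θ: [ 0  1  1  1  0]
  [M]: (2)·-2+(1)·0+(-2)·1+(-2)·-1+(2)·-1 = -6
  [L]: (2)·-1+(1)·1+(-2)·1+(-2)·1+(2)·-1 = -7
  [I]: (2)·-1+(1)·0+(-2)·1+(-2)·-1+(2)·0 = -2
  [Θ]: (2)·0+(1)·1+(-2)·1+(-2)·1+(2)·0 = -3
⇒ M^-6 L^-7 I^-2 Θ^-3

{"M": -6, "L": -7, "I": -2, "Θ": -3}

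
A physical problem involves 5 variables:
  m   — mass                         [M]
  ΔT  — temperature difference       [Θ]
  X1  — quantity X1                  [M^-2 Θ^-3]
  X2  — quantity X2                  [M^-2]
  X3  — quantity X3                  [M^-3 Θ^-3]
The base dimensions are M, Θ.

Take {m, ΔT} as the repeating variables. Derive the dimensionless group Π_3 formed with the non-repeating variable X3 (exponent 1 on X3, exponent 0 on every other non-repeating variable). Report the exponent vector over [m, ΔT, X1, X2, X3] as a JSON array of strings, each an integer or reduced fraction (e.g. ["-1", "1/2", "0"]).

Exponent matrix [M,Θ] × [m,ΔT,X1,X2,X3]:
  M: [ 1  0 -2 -2 -3]
  Θ: [ 0  1 -3  0 -3]
Row reduction gives pivot columns m,ΔT; rank = 2
Pivot set = {m,ΔT}, free = {X1,X2,X3}
RREF:
  r0: [   1    0   -2   -2   -3]
  r1: [   0    1   -3    0   -3]
Fix exponent of X3 at 1, X1 at 0, X2 at 0; solve each RREF row for its pivot's exponent:
  r0: exp(m) + (-3)·1 = 0 ⇒ exp(m) = 3
  r1: exp(ΔT) + (-3)·1 = 0 ⇒ exp(ΔT) = 3
Π_3 = m^3 · ΔT^3 · X3

["3", "3", "0", "0", "1"]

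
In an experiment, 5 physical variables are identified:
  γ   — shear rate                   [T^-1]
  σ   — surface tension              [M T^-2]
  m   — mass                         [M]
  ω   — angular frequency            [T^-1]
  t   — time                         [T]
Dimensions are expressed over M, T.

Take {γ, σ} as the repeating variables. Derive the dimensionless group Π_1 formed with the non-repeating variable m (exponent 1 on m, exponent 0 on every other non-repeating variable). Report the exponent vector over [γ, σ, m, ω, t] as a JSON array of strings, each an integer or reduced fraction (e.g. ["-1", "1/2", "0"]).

["2", "-1", "1", "0", "0"]

Exponent matrix [M,T] × [γ,σ,m,ω,t]:
  M: [ 0  1  1  0  0]
  T: [-1 -2  0 -1  1]
Row reduction gives pivot columns γ,σ; rank = 2
Repeat: γ,σ; free: m,ω,t
RREF:
  r0: [   1    0   -2    1   -1]
  r1: [   0    1    1    0    0]
Fix exponent of m at 1, ω at 0, t at 0; solve each RREF row for its pivot's exponent:
  r0: exp(γ) + (-2)·1 = 0 ⇒ exp(γ) = 2
  r1: exp(σ) + (1)·1 = 0 ⇒ exp(σ) = -1
Π_1 = γ^2 · σ^-1 · m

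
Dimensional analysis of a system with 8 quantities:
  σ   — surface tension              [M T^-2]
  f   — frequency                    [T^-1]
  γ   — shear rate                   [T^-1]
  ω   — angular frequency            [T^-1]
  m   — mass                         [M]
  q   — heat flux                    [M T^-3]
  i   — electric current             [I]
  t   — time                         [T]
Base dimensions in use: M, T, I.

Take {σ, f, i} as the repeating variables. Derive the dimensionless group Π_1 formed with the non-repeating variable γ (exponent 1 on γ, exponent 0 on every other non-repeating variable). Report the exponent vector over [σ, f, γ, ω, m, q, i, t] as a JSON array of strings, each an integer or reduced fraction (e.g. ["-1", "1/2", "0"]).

Exponent matrix [M,T,I] × [σ,f,γ,ω,m,q,i,t]:
  M: [ 1  0  0  0  1  1  0  0]
  T: [-2 -1 -1 -1  0 -3  0  1]
  I: [ 0  0  0  0  0  0  1  0]
Row reduction gives pivot columns σ,f,i; rank = 3
Repeat: σ,f,i; free: γ,ω,m,q,t
RREF:
  r0: [   1    0    0    0    1    1    0    0]
  r1: [   0    1    1    1   -2    1    0   -1]
  r2: [   0    0    0    0    0    0    1    0]
Fix exponent of γ at 1, ω at 0, m at 0, q at 0, t at 0; solve each RREF row for its pivot's exponent:
  r0: exp(σ) + (0)·1 = 0 ⇒ exp(σ) = 0
  r1: exp(f) + (1)·1 = 0 ⇒ exp(f) = -1
  r2: exp(i) + (0)·1 = 0 ⇒ exp(i) = 0
Π_1 = f^-1 · γ

["0", "-1", "1", "0", "0", "0", "0", "0"]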